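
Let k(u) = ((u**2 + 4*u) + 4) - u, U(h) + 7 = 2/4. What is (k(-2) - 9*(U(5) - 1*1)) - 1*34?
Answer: 71/2 ≈ 35.500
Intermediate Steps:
U(h) = -13/2 (U(h) = -7 + 2/4 = -7 + 2*(1/4) = -7 + 1/2 = -13/2)
k(u) = 4 + u**2 + 3*u (k(u) = (4 + u**2 + 4*u) - u = 4 + u**2 + 3*u)
(k(-2) - 9*(U(5) - 1*1)) - 1*34 = ((4 + (-2)**2 + 3*(-2)) - 9*(-13/2 - 1*1)) - 1*34 = ((4 + 4 - 6) - 9*(-13/2 - 1)) - 34 = (2 - 9*(-15/2)) - 34 = (2 + 135/2) - 34 = 139/2 - 34 = 71/2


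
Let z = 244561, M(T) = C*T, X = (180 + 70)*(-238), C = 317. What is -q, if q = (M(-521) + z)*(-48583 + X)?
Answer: 8582222532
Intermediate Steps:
X = -59500 (X = 250*(-238) = -59500)
M(T) = 317*T
q = -8582222532 (q = (317*(-521) + 244561)*(-48583 - 59500) = (-165157 + 244561)*(-108083) = 79404*(-108083) = -8582222532)
-q = -1*(-8582222532) = 8582222532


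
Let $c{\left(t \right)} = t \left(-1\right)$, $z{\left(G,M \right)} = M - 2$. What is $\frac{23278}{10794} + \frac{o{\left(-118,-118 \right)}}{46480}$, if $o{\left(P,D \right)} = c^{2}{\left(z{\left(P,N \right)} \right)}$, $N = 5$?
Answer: $\frac{77289899}{35836080} \approx 2.1568$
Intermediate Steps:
$z{\left(G,M \right)} = -2 + M$ ($z{\left(G,M \right)} = M - 2 = -2 + M$)
$c{\left(t \right)} = - t$
$o{\left(P,D \right)} = 9$ ($o{\left(P,D \right)} = \left(- (-2 + 5)\right)^{2} = \left(\left(-1\right) 3\right)^{2} = \left(-3\right)^{2} = 9$)
$\frac{23278}{10794} + \frac{o{\left(-118,-118 \right)}}{46480} = \frac{23278}{10794} + \frac{9}{46480} = 23278 \cdot \frac{1}{10794} + 9 \cdot \frac{1}{46480} = \frac{11639}{5397} + \frac{9}{46480} = \frac{77289899}{35836080}$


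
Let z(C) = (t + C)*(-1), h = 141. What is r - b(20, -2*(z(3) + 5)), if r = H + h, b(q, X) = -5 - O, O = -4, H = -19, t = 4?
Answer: 123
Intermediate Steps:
z(C) = -4 - C (z(C) = (4 + C)*(-1) = -4 - C)
b(q, X) = -1 (b(q, X) = -5 - 1*(-4) = -5 + 4 = -1)
r = 122 (r = -19 + 141 = 122)
r - b(20, -2*(z(3) + 5)) = 122 - 1*(-1) = 122 + 1 = 123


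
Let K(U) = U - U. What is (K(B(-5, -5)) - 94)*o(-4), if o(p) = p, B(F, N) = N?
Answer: 376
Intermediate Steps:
K(U) = 0
(K(B(-5, -5)) - 94)*o(-4) = (0 - 94)*(-4) = -94*(-4) = 376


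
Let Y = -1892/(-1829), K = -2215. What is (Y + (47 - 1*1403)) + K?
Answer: -6529467/1829 ≈ -3570.0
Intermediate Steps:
Y = 1892/1829 (Y = -1892*(-1/1829) = 1892/1829 ≈ 1.0344)
(Y + (47 - 1*1403)) + K = (1892/1829 + (47 - 1*1403)) - 2215 = (1892/1829 + (47 - 1403)) - 2215 = (1892/1829 - 1356) - 2215 = -2478232/1829 - 2215 = -6529467/1829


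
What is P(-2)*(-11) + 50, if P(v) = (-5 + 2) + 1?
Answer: 72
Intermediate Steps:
P(v) = -2 (P(v) = -3 + 1 = -2)
P(-2)*(-11) + 50 = -2*(-11) + 50 = 22 + 50 = 72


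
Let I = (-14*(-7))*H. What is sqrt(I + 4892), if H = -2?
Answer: 2*sqrt(1174) ≈ 68.527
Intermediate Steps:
I = -196 (I = -14*(-7)*(-2) = 98*(-2) = -196)
sqrt(I + 4892) = sqrt(-196 + 4892) = sqrt(4696) = 2*sqrt(1174)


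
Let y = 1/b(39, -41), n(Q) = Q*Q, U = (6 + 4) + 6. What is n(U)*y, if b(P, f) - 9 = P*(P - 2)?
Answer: 64/363 ≈ 0.17631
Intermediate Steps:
U = 16 (U = 10 + 6 = 16)
n(Q) = Q²
b(P, f) = 9 + P*(-2 + P) (b(P, f) = 9 + P*(P - 2) = 9 + P*(-2 + P))
y = 1/1452 (y = 1/(9 + 39² - 2*39) = 1/(9 + 1521 - 78) = 1/1452 ≈ 0.00068871)
n(U)*y = 16²*(1/1452) = 256*(1/1452) = 64/363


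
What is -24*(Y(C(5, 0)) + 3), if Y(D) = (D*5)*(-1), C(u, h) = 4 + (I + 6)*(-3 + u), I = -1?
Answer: 1608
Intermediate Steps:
C(u, h) = -11 + 5*u (C(u, h) = 4 + (-1 + 6)*(-3 + u) = 4 + 5*(-3 + u) = 4 + (-15 + 5*u) = -11 + 5*u)
Y(D) = -5*D (Y(D) = (5*D)*(-1) = -5*D)
-24*(Y(C(5, 0)) + 3) = -24*(-5*(-11 + 5*5) + 3) = -24*(-5*(-11 + 25) + 3) = -24*(-5*14 + 3) = -24*(-70 + 3) = -24*(-67) = 1608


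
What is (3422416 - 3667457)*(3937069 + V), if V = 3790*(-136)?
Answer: -838439391789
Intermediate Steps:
V = -515440
(3422416 - 3667457)*(3937069 + V) = (3422416 - 3667457)*(3937069 - 515440) = -245041*3421629 = -838439391789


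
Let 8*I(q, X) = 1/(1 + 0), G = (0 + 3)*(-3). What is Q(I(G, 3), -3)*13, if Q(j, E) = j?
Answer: 13/8 ≈ 1.6250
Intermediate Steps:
G = -9 (G = 3*(-3) = -9)
I(q, X) = 1/8 (I(q, X) = 1/(8*(1 + 0)) = (1/8)/1 = (1/8)*1 = 1/8)
Q(I(G, 3), -3)*13 = (1/8)*13 = 13/8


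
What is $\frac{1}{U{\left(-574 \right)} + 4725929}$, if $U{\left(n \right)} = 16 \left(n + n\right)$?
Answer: $\frac{1}{4707561} \approx 2.1242 \cdot 10^{-7}$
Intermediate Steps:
$U{\left(n \right)} = 32 n$ ($U{\left(n \right)} = 16 \cdot 2 n = 32 n$)
$\frac{1}{U{\left(-574 \right)} + 4725929} = \frac{1}{32 \left(-574\right) + 4725929} = \frac{1}{-18368 + 4725929} = \frac{1}{4707561}$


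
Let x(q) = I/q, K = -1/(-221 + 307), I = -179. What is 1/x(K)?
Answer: 1/15394 ≈ 6.4960e-5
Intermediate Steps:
K = -1/86 ≈ -0.011628
x(q) = -179/q
1/x(K) = 1/(-179/(-1/86)) = 1/(-179*(-86)) = 1/15394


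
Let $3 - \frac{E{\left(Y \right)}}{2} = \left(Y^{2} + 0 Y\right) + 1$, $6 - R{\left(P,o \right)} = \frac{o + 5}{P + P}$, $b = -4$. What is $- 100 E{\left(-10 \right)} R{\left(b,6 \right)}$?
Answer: $144550$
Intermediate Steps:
$R{\left(P,o \right)} = 6 - \frac{5 + o}{2 P}$ ($R{\left(P,o \right)} = 6 - \frac{o + 5}{P + P} = 6 - \frac{5 + o}{2 P}$)
$E{\left(Y \right)} = 4 - 2 Y^{2}$ ($E{\left(Y \right)} = 6 - 2 \left(\left(Y^{2} + 0 Y\right) + 1\right) = 6 - 2 \left(\left(Y^{2} + 0\right) + 1\right) = 6 - 2 \left(Y^{2} + 1\right) = 6 - 2 \left(1 + Y^{2}\right) = 6 - \left(2 + 2 Y^{2}\right) = 4 - 2 Y^{2}$)
$- 100 E{\left(-10 \right)} R{\left(b,6 \right)} = - 100 \left(4 - 2 \left(-10\right)^{2}\right) \frac{-5 - 6 + 12 \left(-4\right)}{2 \left(-4\right)} = - 100 \left(4 - 200\right) \frac{1}{2} \left(- \frac{1}{4}\right) \left(-5 - 6 - 48\right) = - 100 \left(4 - 200\right) \frac{1}{2} \left(- \frac{1}{4}\right) \left(-59\right) = \left(-100\right) \left(-196\right) \frac{59}{8} = 19600 \cdot \frac{59}{8} = 144550$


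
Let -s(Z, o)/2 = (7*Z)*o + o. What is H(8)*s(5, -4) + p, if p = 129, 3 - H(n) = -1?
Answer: 1281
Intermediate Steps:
H(n) = 4 (H(n) = 3 - 1*(-1) = 3 + 1 = 4)
s(Z, o) = -2*o - 14*Z*o (s(Z, o) = -2*((7*Z)*o + o) = -2*(7*Z*o + o) = -2*(o + 7*Z*o) = -2*o - 14*Z*o)
H(8)*s(5, -4) + p = 4*(-2*(-4)*(1 + 7*5)) + 129 = 4*(-2*(-4)*(1 + 35)) + 129 = 4*(-2*(-4)*36) + 129 = 4*288 + 129 = 1152 + 129 = 1281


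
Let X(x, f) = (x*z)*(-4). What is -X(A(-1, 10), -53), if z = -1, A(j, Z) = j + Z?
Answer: -36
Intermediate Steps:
A(j, Z) = Z + j
X(x, f) = 4*x (X(x, f) = (x*(-1))*(-4) = -x*(-4) = 4*x)
-X(A(-1, 10), -53) = -4*(10 - 1) = -4*9 = -1*36 = -36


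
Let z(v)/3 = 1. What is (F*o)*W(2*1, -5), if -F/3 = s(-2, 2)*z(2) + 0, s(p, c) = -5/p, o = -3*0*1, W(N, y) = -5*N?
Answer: 0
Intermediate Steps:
z(v) = 3 (z(v) = 3*1 = 3)
o = 0 (o = 0*1 = 0)
F = -45/2 (F = -3*(-5/(-2)*3 + 0) = -3*(-5*(-½)*3 + 0) = -3*((5/2)*3 + 0) = -3*(15/2 + 0) = -3*15/2 = -45/2 ≈ -22.500)
(F*o)*W(2*1, -5) = (-45/2*0)*(-10) = 0*(-5*2) = 0*(-10) = 0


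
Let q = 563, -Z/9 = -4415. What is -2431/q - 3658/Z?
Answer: -98655239/22370805 ≈ -4.4100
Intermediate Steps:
Z = 39735 (Z = -9*(-4415) = 39735)
-2431/q - 3658/Z = -2431/563 - 3658/39735 = -98655239/22370805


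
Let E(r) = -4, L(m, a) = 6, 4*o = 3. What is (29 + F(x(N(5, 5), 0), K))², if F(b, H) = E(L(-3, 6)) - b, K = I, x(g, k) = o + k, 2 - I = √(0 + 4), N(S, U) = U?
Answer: 9409/16 ≈ 588.06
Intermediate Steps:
o = ¾ (o = (¼)*3 = ¾ ≈ 0.75000)
I = 0 (I = 2 - √(0 + 4) = 2 - √4 = 2 - 1*2 = 2 - 2 = 0)
x(g, k) = ¾ + k
K = 0
F(b, H) = -4 - b
(29 + F(x(N(5, 5), 0), K))² = (29 + (-4 - (¾ + 0)))² = (29 + (-4 - 1*¾))² = (29 + (-4 - ¾))² = (29 - 19/4)² = (97/4)² = 9409/16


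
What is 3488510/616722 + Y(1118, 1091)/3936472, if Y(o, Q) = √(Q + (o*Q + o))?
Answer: 1744255/308361 + √1221947/3936472 ≈ 5.6568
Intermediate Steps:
Y(o, Q) = √(Q + o + Q*o) (Y(o, Q) = √(Q + (Q*o + o)) = √(Q + (o + Q*o)) = √(Q + o + Q*o))
3488510/616722 + Y(1118, 1091)/3936472 = 3488510/616722 + √(1091 + 1118 + 1091*1118)/3936472 = 3488510*(1/616722) + √(1091 + 1118 + 1219738)*(1/3936472) = 1744255/308361 + √1221947*(1/3936472) = 1744255/308361 + √1221947/3936472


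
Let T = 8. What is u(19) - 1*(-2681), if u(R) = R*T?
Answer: 2833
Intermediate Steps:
u(R) = 8*R (u(R) = R*8 = 8*R)
u(19) - 1*(-2681) = 8*19 - 1*(-2681) = 152 + 2681 = 2833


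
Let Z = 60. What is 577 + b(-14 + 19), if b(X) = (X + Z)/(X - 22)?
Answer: 9744/17 ≈ 573.18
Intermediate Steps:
b(X) = (60 + X)/(-22 + X) (b(X) = (X + 60)/(X - 22) = (60 + X)/(-22 + X))
577 + b(-14 + 19) = 577 + (60 + (-14 + 19))/(-22 + (-14 + 19)) = 577 + (60 + 5)/(-22 + 5) = 577 + 65/(-17) = 577 - 1/17*65 = 577 - 65/17 = 9744/17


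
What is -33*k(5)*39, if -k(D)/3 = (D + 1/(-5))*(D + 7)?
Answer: 1111968/5 ≈ 2.2239e+5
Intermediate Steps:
k(D) = -3*(7 + D)*(-1/5 + D) (k(D) = -3*(D + 1/(-5))*(D + 7) = -3*(D - 1/5)*(7 + D) = -3*(-1/5 + D)*(7 + D) = -3*(7 + D)*(-1/5 + D))
-33*k(5)*39 = -33*(21/5 - 3*5**2 - 102/5*5)*39 = -33*(21/5 - 3*25 - 102)*39 = -33*(21/5 - 75 - 102)*39 = -33*(-864/5)*39 = (28512/5)*39 = 1111968/5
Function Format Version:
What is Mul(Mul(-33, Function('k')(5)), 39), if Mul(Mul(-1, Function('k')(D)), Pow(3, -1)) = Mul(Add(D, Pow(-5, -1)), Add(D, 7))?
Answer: Rational(1111968, 5) ≈ 2.2239e+5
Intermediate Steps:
Function('k')(D) = Mul(-3, Add(7, D), Add(Rational(-1, 5), D)) (Function('k')(D) = Mul(-3, Mul(Add(D, Pow(-5, -1)), Add(D, 7))) = Mul(-3, Mul(Add(D, Rational(-1, 5)), Add(7, D))) = Mul(-3, Mul(Add(Rational(-1, 5), D), Add(7, D))) = Mul(-3, Mul(Add(7, D), Add(Rational(-1, 5), D))) = Mul(-3, Add(7, D), Add(Rational(-1, 5), D)))
Mul(Mul(-33, Function('k')(5)), 39) = Mul(Mul(-33, Add(Rational(21, 5), Mul(-3, Pow(5, 2)), Mul(Rational(-102, 5), 5))), 39) = Mul(Mul(-33, Add(Rational(21, 5), Mul(-3, 25), -102)), 39) = Mul(Mul(-33, Add(Rational(21, 5), -75, -102)), 39) = Mul(Mul(-33, Rational(-864, 5)), 39) = Mul(Rational(28512, 5), 39) = Rational(1111968, 5)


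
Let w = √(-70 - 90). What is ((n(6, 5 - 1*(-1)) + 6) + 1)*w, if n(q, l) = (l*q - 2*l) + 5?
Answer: 144*I*√10 ≈ 455.37*I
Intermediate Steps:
w = 4*I*√10 (w = √(-160) = 4*I*√10 ≈ 12.649*I)
n(q, l) = 5 - 2*l + l*q (n(q, l) = (-2*l + l*q) + 5 = 5 - 2*l + l*q)
((n(6, 5 - 1*(-1)) + 6) + 1)*w = (((5 - 2*(5 - 1*(-1)) + (5 - 1*(-1))*6) + 6) + 1)*(4*I*√10) = (((5 - 2*(5 + 1) + (5 + 1)*6) + 6) + 1)*(4*I*√10) = (((5 - 2*6 + 6*6) + 6) + 1)*(4*I*√10) = (((5 - 12 + 36) + 6) + 1)*(4*I*√10) = ((29 + 6) + 1)*(4*I*√10) = (35 + 1)*(4*I*√10) = 36*(4*I*√10) = 144*I*√10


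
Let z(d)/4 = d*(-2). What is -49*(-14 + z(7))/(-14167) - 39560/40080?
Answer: -17448023/14195334 ≈ -1.2291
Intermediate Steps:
z(d) = -8*d (z(d) = 4*(d*(-2)) = 4*(-2*d) = -8*d)
-49*(-14 + z(7))/(-14167) - 39560/40080 = -49*(-14 - 8*7)/(-14167) - 39560/40080 = -49*(-14 - 56)*(-1/14167) - 39560*1/40080 = -49*(-70)*(-1/14167) - 989/1002 = 3430*(-1/14167) - 989/1002 = -3430/14167 - 989/1002 = -17448023/14195334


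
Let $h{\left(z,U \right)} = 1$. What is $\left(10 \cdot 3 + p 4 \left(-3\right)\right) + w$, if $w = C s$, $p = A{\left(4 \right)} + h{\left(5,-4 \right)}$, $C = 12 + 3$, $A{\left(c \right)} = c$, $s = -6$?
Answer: $-120$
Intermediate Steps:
$C = 15$
$p = 5$ ($p = 4 + 1 = 5$)
$w = -90$ ($w = 15 \left(-6\right) = -90$)
$\left(10 \cdot 3 + p 4 \left(-3\right)\right) + w = \left(10 \cdot 3 + 5 \cdot 4 \left(-3\right)\right) - 90 = \left(30 + 20 \left(-3\right)\right) - 90 = \left(30 - 60\right) - 90 = -30 - 90 = -120$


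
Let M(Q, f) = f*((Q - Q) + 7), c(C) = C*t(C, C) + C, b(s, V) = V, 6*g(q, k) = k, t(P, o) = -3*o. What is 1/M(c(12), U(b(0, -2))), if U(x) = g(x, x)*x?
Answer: 3/14 ≈ 0.21429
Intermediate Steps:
g(q, k) = k/6
U(x) = x²/6 (U(x) = (x/6)*x = x²/6)
c(C) = C - 3*C² (c(C) = C*(-3*C) + C = -3*C² + C = C - 3*C²)
M(Q, f) = 7*f (M(Q, f) = f*(0 + 7) = f*7 = 7*f)
1/M(c(12), U(b(0, -2))) = 1/(7*((⅙)*(-2)²)) = 1/(7*((⅙)*4)) = 1/(7*(⅔)) = 1/(14/3) = 3/14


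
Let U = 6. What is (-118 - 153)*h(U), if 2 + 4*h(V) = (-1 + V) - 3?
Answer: 0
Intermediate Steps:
h(V) = -3/2 + V/4 (h(V) = -½ + ((-1 + V) - 3)/4 = -½ + (-4 + V)/4 = -½ + (-1 + V/4) = -3/2 + V/4)
(-118 - 153)*h(U) = (-118 - 153)*(-3/2 + (¼)*6) = -271*(-3/2 + 3/2) = -271*0 = 0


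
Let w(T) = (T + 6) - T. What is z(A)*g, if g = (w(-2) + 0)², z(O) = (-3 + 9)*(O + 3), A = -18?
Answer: -3240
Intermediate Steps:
w(T) = 6 (w(T) = (6 + T) - T = 6)
z(O) = 18 + 6*O (z(O) = 6*(3 + O) = 18 + 6*O)
g = 36 (g = (6 + 0)² = 6² = 36)
z(A)*g = (18 + 6*(-18))*36 = (18 - 108)*36 = -90*36 = -3240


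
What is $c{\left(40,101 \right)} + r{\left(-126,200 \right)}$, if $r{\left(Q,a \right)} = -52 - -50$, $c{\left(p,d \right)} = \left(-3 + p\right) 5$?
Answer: $183$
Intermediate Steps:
$c{\left(p,d \right)} = -15 + 5 p$
$r{\left(Q,a \right)} = -2$ ($r{\left(Q,a \right)} = -52 + 50 = -2$)
$c{\left(40,101 \right)} + r{\left(-126,200 \right)} = \left(-15 + 5 \cdot 40\right) - 2 = \left(-15 + 200\right) - 2 = 185 - 2 = 183$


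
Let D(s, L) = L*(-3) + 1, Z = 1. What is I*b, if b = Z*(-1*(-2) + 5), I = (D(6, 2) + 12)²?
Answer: 343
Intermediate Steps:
D(s, L) = 1 - 3*L (D(s, L) = -3*L + 1 = 1 - 3*L)
I = 49 (I = ((1 - 3*2) + 12)² = ((1 - 6) + 12)² = (-5 + 12)² = 7² = 49)
b = 7 (b = 1*(-1*(-2) + 5) = 1*(2 + 5) = 1*7 = 7)
I*b = 49*7 = 343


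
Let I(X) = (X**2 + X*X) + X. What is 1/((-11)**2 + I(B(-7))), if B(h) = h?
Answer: 1/212 ≈ 0.0047170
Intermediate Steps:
I(X) = X + 2*X**2 (I(X) = (X**2 + X**2) + X = 2*X**2 + X = X + 2*X**2)
1/((-11)**2 + I(B(-7))) = 1/((-11)**2 - 7*(1 + 2*(-7))) = 1/(121 - 7*(1 - 14)) = 1/(121 - 7*(-13)) = 1/(121 + 91) = 1/212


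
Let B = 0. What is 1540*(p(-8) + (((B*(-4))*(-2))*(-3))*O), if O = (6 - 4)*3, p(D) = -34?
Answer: -52360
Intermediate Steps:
O = 6 (O = 2*3 = 6)
1540*(p(-8) + (((B*(-4))*(-2))*(-3))*O) = 1540*(-34 + (((0*(-4))*(-2))*(-3))*6) = 1540*(-34 + ((0*(-2))*(-3))*6) = 1540*(-34 + (0*(-3))*6) = 1540*(-34 + 0*6) = 1540*(-34 + 0) = 1540*(-34) = -52360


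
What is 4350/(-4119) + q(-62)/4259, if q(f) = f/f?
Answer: -6174177/5847607 ≈ -1.0558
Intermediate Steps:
q(f) = 1
4350/(-4119) + q(-62)/4259 = 4350/(-4119) + 1/4259 = 4350*(-1/4119) + 1*(1/4259) = -1450/1373 + 1/4259 = -6174177/5847607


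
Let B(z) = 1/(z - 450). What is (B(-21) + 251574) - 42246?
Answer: 98593487/471 ≈ 2.0933e+5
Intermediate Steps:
B(z) = 1/(-450 + z)
(B(-21) + 251574) - 42246 = (1/(-450 - 21) + 251574) - 42246 = (1/(-471) + 251574) - 42246 = (-1/471 + 251574) - 42246 = 118491353/471 - 42246 = 98593487/471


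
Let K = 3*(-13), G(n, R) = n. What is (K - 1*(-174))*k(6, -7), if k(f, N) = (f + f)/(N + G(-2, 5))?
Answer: -180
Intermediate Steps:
k(f, N) = 2*f/(-2 + N) (k(f, N) = (f + f)/(N - 2) = (2*f)/(-2 + N) = 2*f/(-2 + N))
K = -39
(K - 1*(-174))*k(6, -7) = (-39 - 1*(-174))*(2*6/(-2 - 7)) = (-39 + 174)*(2*6/(-9)) = 135*(2*6*(-⅑)) = 135*(-4/3) = -180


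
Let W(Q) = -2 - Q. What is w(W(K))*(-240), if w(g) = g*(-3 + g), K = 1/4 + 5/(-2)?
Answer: 165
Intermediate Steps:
K = -9/4 (K = 1*(¼) + 5*(-½) = ¼ - 5/2 = -9/4 ≈ -2.2500)
w(W(K))*(-240) = ((-2 - 1*(-9/4))*(-3 + (-2 - 1*(-9/4))))*(-240) = ((-2 + 9/4)*(-3 + (-2 + 9/4)))*(-240) = ((-3 + ¼)/4)*(-240) = ((¼)*(-11/4))*(-240) = -11/16*(-240) = 165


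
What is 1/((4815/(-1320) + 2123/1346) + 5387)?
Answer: 59224/318917067 ≈ 0.00018570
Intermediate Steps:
1/((4815/(-1320) + 2123/1346) + 5387) = 1/((4815*(-1/1320) + 2123*(1/1346)) + 5387) = 1/((-321/88 + 2123/1346) + 5387) = 1/(-122621/59224 + 5387) = 1/(318917067/59224) = 59224/318917067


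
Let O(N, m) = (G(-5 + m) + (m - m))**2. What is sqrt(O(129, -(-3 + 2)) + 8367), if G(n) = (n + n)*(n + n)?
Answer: 11*sqrt(103) ≈ 111.64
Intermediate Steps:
G(n) = 4*n**2 (G(n) = (2*n)*(2*n) = 4*n**2)
O(N, m) = 16*(-5 + m)**4 (O(N, m) = (4*(-5 + m)**2 + (m - m))**2 = (4*(-5 + m)**2 + 0)**2 = (4*(-5 + m)**2)**2 = 16*(-5 + m)**4)
sqrt(O(129, -(-3 + 2)) + 8367) = sqrt(16*(-5 - (-3 + 2))**4 + 8367) = sqrt(16*(-5 - 1*(-1))**4 + 8367) = sqrt(16*(-5 + 1)**4 + 8367) = sqrt(16*(-4)**4 + 8367) = sqrt(16*256 + 8367) = sqrt(4096 + 8367) = sqrt(12463) = 11*sqrt(103)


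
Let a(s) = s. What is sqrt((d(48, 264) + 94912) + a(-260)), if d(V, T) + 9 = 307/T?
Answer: sqrt(1649079894)/132 ≈ 307.64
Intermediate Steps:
d(V, T) = -9 + 307/T
sqrt((d(48, 264) + 94912) + a(-260)) = sqrt(((-9 + 307/264) + 94912) - 260) = sqrt((-2069/264 + 94912) - 260) = sqrt(25054699/264 - 260) = sqrt(24986059/264) = sqrt(1649079894)/132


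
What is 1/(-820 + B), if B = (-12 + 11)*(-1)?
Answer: -1/819 ≈ -0.0012210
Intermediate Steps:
B = 1 (B = -1*(-1) = 1)
1/(-820 + B) = 1/(-820 + 1) = 1/(-819) = -1/819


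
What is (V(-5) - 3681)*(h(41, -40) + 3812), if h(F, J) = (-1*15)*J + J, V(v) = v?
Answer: -16115192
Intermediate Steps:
h(F, J) = -14*J (h(F, J) = -15*J + J = -14*J)
(V(-5) - 3681)*(h(41, -40) + 3812) = (-5 - 3681)*(-14*(-40) + 3812) = -3686*(560 + 3812) = -3686*4372 = -16115192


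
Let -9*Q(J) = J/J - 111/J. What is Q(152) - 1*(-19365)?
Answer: 26491279/1368 ≈ 19365.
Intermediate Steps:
Q(J) = -⅑ + 37/(3*J) (Q(J) = -(J/J - 111/J)/9 = -(1 - 111/J)/9 = -⅑ + 37/(3*J))
Q(152) - 1*(-19365) = (⅑)*(111 - 1*152)/152 - 1*(-19365) = (⅑)*(1/152)*(111 - 152) + 19365 = (⅑)*(1/152)*(-41) + 19365 = -41/1368 + 19365 = 26491279/1368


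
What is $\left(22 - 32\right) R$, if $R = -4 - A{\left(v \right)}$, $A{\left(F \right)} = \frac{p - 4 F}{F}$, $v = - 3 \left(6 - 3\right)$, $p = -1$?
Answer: $\frac{10}{9} \approx 1.1111$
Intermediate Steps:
$v = -9$ ($v = \left(-3\right) 3 = -9$)
$A{\left(F \right)} = \frac{-1 - 4 F}{F}$
$R = - \frac{1}{9}$ ($R = -4 - \left(-4 - \frac{1}{-9}\right) = -4 - \left(-4 - - \frac{1}{9}\right) = -4 - \left(-4 + \frac{1}{9}\right) = -4 - - \frac{35}{9} = -4 + \frac{35}{9} = - \frac{1}{9} \approx -0.11111$)
$\left(22 - 32\right) R = \left(22 - 32\right) \left(- \frac{1}{9}\right) = \left(-10\right) \left(- \frac{1}{9}\right) = \frac{10}{9}$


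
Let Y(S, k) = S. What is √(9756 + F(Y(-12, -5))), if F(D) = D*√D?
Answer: 2*√(2439 - 6*I*√3) ≈ 98.773 - 0.21043*I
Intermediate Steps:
F(D) = D^(3/2)
√(9756 + F(Y(-12, -5))) = √(9756 + (-12)^(3/2)) = √(9756 - 24*I*√3)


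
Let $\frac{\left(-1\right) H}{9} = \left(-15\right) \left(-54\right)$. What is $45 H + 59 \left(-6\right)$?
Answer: $-328404$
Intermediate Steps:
$H = -7290$ ($H = - 9 \left(\left(-15\right) \left(-54\right)\right) = \left(-9\right) 810 = -7290$)
$45 H + 59 \left(-6\right) = 45 \left(-7290\right) + 59 \left(-6\right) = -328050 - 354 = -328404$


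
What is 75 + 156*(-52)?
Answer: -8037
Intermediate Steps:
75 + 156*(-52) = 75 - 8112 = -8037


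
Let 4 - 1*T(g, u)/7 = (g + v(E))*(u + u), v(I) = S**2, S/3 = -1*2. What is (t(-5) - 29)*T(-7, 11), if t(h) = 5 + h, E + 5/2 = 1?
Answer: 128702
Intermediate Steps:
E = -3/2 (E = -5/2 + 1 = -3/2 ≈ -1.5000)
S = -6 (S = 3*(-1*2) = 3*(-2) = -6)
v(I) = 36 (v(I) = (-6)**2 = 36)
T(g, u) = 28 - 14*u*(36 + g) (T(g, u) = 28 - 7*(g + 36)*(u + u) = 28 - 7*(36 + g)*2*u = 28 - 14*u*(36 + g))
(t(-5) - 29)*T(-7, 11) = ((5 - 5) - 29)*(28 - 504*11 - 14*(-7)*11) = (0 - 29)*(28 - 5544 + 1078) = -29*(-4438) = 128702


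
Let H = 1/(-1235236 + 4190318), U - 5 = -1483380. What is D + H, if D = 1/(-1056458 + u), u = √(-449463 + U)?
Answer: (√1932838 - 1898624*I)/(2955082*(√1932838 + 1056458*I)) ≈ -6.0816e-7 - 1.2456e-9*I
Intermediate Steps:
U = -1483375 (U = 5 - 1483380 = -1483375)
u = I*√1932838 (u = √(-449463 - 1483375) = √(-1932838) = I*√1932838 ≈ 1390.3*I)
D = 1/(-1056458 + I*√1932838) ≈ -9.4656e-7 - 1.246e-9*I
H = 1/2955082 ≈ 3.3840e-7
D + H = (-528229/558052719301 - I*√1932838/1116105438602) + 1/2955082 = -1002907290477/1649091545857437682 - I*√1932838/1116105438602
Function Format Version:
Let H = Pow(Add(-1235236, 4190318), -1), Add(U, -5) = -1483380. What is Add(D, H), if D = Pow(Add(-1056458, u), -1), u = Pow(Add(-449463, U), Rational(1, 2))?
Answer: Mul(Rational(1, 2955082), Pow(Add(Pow(1932838, Rational(1, 2)), Mul(1056458, I)), -1), Add(Pow(1932838, Rational(1, 2)), Mul(-1898624, I))) ≈ Add(-6.0816e-7, Mul(-1.2456e-9, I))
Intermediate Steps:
U = -1483375 (U = Add(5, -1483380) = -1483375)
u = Mul(I, Pow(1932838, Rational(1, 2))) (u = Pow(Add(-449463, -1483375), Rational(1, 2)) = Pow(-1932838, Rational(1, 2)) = Mul(I, Pow(1932838, Rational(1, 2))) ≈ Mul(1390.3, I))
D = Pow(Add(-1056458, Mul(I, Pow(1932838, Rational(1, 2)))), -1) ≈ Add(-9.4656e-7, Mul(-1.246e-9, I))
H = Rational(1, 2955082) (H = Pow(2955082, -1) = Rational(1, 2955082) ≈ 3.3840e-7)
Add(D, H) = Add(Add(Rational(-528229, 558052719301), Mul(Rational(-1, 1116105438602), I, Pow(1932838, Rational(1, 2)))), Rational(1, 2955082)) = Add(Rational(-1002907290477, 1649091545857437682), Mul(Rational(-1, 1116105438602), I, Pow(1932838, Rational(1, 2))))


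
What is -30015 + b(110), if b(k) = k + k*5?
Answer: -29355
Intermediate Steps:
b(k) = 6*k (b(k) = k + 5*k = 6*k)
-30015 + b(110) = -30015 + 6*110 = -30015 + 660 = -29355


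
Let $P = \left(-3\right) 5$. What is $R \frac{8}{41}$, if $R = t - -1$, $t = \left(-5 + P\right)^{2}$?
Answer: $\frac{3208}{41} \approx 78.244$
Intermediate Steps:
$P = -15$
$t = 400$ ($t = \left(-5 - 15\right)^{2} = \left(-20\right)^{2} = 400$)
$R = 401$ ($R = 400 - -1 = 400 + 1 = 401$)
$R \frac{8}{41} = 401 \cdot \frac{8}{41} = \frac{3208}{41}$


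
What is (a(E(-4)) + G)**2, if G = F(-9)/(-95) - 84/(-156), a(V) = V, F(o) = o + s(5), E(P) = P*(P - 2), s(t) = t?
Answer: 921547449/1525225 ≈ 604.20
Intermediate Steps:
E(P) = P*(-2 + P)
F(o) = 5 + o (F(o) = o + 5 = 5 + o)
G = 717/1235 (G = (5 - 9)/(-95) - 84/(-156) = -4*(-1/95) - 84*(-1/156) = 4/95 + 7/13 = 717/1235 ≈ 0.58057)
(a(E(-4)) + G)**2 = (-4*(-2 - 4) + 717/1235)**2 = (-4*(-6) + 717/1235)**2 = (24 + 717/1235)**2 = (30357/1235)**2 = 921547449/1525225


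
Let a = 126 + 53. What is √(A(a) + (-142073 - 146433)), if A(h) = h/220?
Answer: 3*I*√387879195/110 ≈ 537.13*I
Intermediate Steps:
a = 179
A(h) = h/220 (A(h) = h*(1/220) = h/220)
√(A(a) + (-142073 - 146433)) = √((1/220)*179 + (-142073 - 146433)) = √(179/220 - 288506) = √(-63471141/220) = 3*I*√387879195/110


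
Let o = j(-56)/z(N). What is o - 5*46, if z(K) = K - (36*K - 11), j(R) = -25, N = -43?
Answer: -348705/1516 ≈ -230.02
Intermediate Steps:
z(K) = 11 - 35*K (z(K) = K - (-11 + 36*K) = K + (11 - 36*K) = 11 - 35*K)
o = -25/1516 (o = -25/(11 - 35*(-43)) = -25/(11 + 1505) = -25/1516 ≈ -0.016491)
o - 5*46 = -25/1516 - 5*46 = -25/1516 - 1*230 = -25/1516 - 230 = -348705/1516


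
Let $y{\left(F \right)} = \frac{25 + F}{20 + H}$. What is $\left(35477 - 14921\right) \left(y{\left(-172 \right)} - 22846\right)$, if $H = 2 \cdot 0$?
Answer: $- \frac{2348867313}{5} \approx -4.6977 \cdot 10^{8}$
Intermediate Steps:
$H = 0$
$y{\left(F \right)} = \frac{5}{4} + \frac{F}{20}$ ($y{\left(F \right)} = \frac{25 + F}{20 + 0} = \frac{25 + F}{20} = \left(25 + F\right) \frac{1}{20} = \frac{5}{4} + \frac{F}{20}$)
$\left(35477 - 14921\right) \left(y{\left(-172 \right)} - 22846\right) = \left(35477 - 14921\right) \left(\left(\frac{5}{4} + \frac{1}{20} \left(-172\right)\right) - 22846\right) = 20556 \left(\left(\frac{5}{4} - \frac{43}{5}\right) - 22846\right) = 20556 \left(- \frac{147}{20} - 22846\right) = 20556 \left(- \frac{457067}{20}\right) = - \frac{2348867313}{5}$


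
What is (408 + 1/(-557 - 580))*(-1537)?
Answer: -713006615/1137 ≈ -6.2710e+5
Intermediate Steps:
(408 + 1/(-557 - 580))*(-1537) = (408 + 1/(-1137))*(-1537) = (408 - 1/1137)*(-1537) = (463895/1137)*(-1537) = -713006615/1137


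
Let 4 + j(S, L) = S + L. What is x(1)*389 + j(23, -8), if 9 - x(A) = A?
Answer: 3123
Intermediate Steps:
x(A) = 9 - A
j(S, L) = -4 + L + S (j(S, L) = -4 + (S + L) = -4 + (L + S) = -4 + L + S)
x(1)*389 + j(23, -8) = (9 - 1*1)*389 + (-4 - 8 + 23) = (9 - 1)*389 + 11 = 8*389 + 11 = 3112 + 11 = 3123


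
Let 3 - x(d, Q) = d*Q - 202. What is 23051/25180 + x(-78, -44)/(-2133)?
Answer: 130423643/53708940 ≈ 2.4283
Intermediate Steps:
x(d, Q) = 205 - Q*d (x(d, Q) = 3 - (d*Q - 202) = 3 - (Q*d - 202) = 3 - (-202 + Q*d) = 3 + (202 - Q*d) = 205 - Q*d)
23051/25180 + x(-78, -44)/(-2133) = 23051/25180 + (205 - 1*(-44)*(-78))/(-2133) = 23051*(1/25180) + (205 - 3432)*(-1/2133) = 23051/25180 - 3227*(-1/2133) = 23051/25180 + 3227/2133 = 130423643/53708940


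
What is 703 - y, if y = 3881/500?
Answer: 347619/500 ≈ 695.24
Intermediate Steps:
y = 3881/500 (y = 3881*(1/500) = 3881/500 ≈ 7.7620)
703 - y = 703 - 1*3881/500 = 703 - 3881/500 = 347619/500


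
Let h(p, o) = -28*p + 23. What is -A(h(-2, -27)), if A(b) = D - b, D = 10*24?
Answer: -161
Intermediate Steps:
h(p, o) = 23 - 28*p
D = 240
A(b) = 240 - b
-A(h(-2, -27)) = -(240 - (23 - 28*(-2))) = -(240 - (23 + 56)) = -(240 - 1*79) = -(240 - 79) = -1*161 = -161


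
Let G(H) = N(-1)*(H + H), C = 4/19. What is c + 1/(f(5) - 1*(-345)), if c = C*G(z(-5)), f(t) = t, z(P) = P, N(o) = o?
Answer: 14019/6650 ≈ 2.1081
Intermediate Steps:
C = 4/19 (C = 4*(1/19) = 4/19 ≈ 0.21053)
G(H) = -2*H (G(H) = -(H + H) = -2*H)
c = 40/19 (c = 4*(-2*(-5))/19 = (4/19)*10 = 40/19 ≈ 2.1053)
c + 1/(f(5) - 1*(-345)) = 40/19 + 1/(5 - 1*(-345)) = 40/19 + 1/(5 + 345) = 40/19 + 1/350 = 14019/6650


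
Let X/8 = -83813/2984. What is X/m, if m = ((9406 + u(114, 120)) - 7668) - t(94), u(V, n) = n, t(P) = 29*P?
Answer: 83813/323764 ≈ 0.25887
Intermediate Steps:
X = -83813/373 (X = 8*(-83813/2984) = -83813/373 ≈ -224.70)
m = -868 (m = ((9406 + 120) - 7668) - 29*94 = (9526 - 7668) - 1*2726 = 1858 - 2726 = -868)
X/m = -83813/373/(-868) = -83813/373*(-1/868) = 83813/323764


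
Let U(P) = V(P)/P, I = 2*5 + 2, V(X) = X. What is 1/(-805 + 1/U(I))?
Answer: -1/804 ≈ -0.0012438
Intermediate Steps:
I = 12 (I = 10 + 2 = 12)
U(P) = 1 (U(P) = P/P = 1)
1/(-805 + 1/U(I)) = 1/(-805 + 1/1) = 1/(-805 + 1) = 1/(-804) = -1/804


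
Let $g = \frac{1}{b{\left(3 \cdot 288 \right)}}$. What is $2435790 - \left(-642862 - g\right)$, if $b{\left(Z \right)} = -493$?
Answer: $\frac{1517775435}{493} \approx 3.0787 \cdot 10^{6}$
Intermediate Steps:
$g = - \frac{1}{493}$ ($g = \frac{1}{-493} = - \frac{1}{493} \approx -0.0020284$)
$2435790 - \left(-642862 - g\right) = 2435790 - \left(-642862 - - \frac{1}{493}\right) = 2435790 - \left(-642862 + \frac{1}{493}\right) = 2435790 - - \frac{316930965}{493} = 2435790 + \frac{316930965}{493} = \frac{1517775435}{493}$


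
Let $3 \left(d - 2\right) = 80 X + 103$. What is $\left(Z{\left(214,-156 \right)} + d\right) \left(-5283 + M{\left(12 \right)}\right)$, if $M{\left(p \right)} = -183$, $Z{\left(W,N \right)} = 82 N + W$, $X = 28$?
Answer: $64471470$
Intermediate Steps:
$Z{\left(W,N \right)} = W + 82 N$
$d = 783$ ($d = 2 + \frac{80 \cdot 28 + 103}{3} = 2 + \frac{2240 + 103}{3} = 2 + \frac{1}{3} \cdot 2343 = 2 + 781 = 783$)
$\left(Z{\left(214,-156 \right)} + d\right) \left(-5283 + M{\left(12 \right)}\right) = \left(\left(214 + 82 \left(-156\right)\right) + 783\right) \left(-5283 - 183\right) = \left(\left(214 - 12792\right) + 783\right) \left(-5466\right) = \left(-12578 + 783\right) \left(-5466\right) = \left(-11795\right) \left(-5466\right) = 64471470$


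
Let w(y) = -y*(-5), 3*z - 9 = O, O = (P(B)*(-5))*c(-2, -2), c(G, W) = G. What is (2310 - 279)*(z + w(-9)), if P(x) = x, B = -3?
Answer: -105612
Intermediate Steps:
O = -30 (O = -3*(-5)*(-2) = 15*(-2) = -30)
z = -7 (z = 3 + (⅓)*(-30) = 3 - 10 = -7)
w(y) = 5*y
(2310 - 279)*(z + w(-9)) = (2310 - 279)*(-7 + 5*(-9)) = 2031*(-7 - 45) = 2031*(-52) = -105612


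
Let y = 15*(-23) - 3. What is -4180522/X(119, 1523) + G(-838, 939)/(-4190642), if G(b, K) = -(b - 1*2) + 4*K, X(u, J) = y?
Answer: 4379767368929/364585854 ≈ 12013.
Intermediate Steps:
y = -348 (y = -345 - 3 = -348)
X(u, J) = -348
G(b, K) = 2 - b + 4*K (G(b, K) = -(b - 2) + 4*K = -(-2 + b) + 4*K = (2 - b) + 4*K = 2 - b + 4*K)
-4180522/X(119, 1523) + G(-838, 939)/(-4190642) = -4180522/(-348) + (2 - 1*(-838) + 4*939)/(-4190642) = -4180522*(-1/348) + (2 + 838 + 3756)*(-1/4190642) = 2090261/174 + 4596*(-1/4190642) = 2090261/174 - 2298/2095321 = 4379767368929/364585854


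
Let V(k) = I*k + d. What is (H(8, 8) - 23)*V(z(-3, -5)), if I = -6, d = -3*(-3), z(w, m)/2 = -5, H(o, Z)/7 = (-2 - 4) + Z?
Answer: -621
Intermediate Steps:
H(o, Z) = -42 + 7*Z (H(o, Z) = 7*((-2 - 4) + Z) = 7*(-6 + Z) = -42 + 7*Z)
z(w, m) = -10 (z(w, m) = 2*(-5) = -10)
d = 9
V(k) = 9 - 6*k (V(k) = -6*k + 9 = 9 - 6*k)
(H(8, 8) - 23)*V(z(-3, -5)) = ((-42 + 7*8) - 23)*(9 - 6*(-10)) = ((-42 + 56) - 23)*(9 + 60) = (14 - 23)*69 = -9*69 = -621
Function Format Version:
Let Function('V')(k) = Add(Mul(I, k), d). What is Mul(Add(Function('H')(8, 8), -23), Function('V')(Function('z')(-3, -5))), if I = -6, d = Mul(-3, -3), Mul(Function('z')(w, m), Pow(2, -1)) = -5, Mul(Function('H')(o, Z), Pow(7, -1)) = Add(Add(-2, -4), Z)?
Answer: -621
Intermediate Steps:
Function('H')(o, Z) = Add(-42, Mul(7, Z)) (Function('H')(o, Z) = Mul(7, Add(Add(-2, -4), Z)) = Mul(7, Add(-6, Z)) = Add(-42, Mul(7, Z)))
Function('z')(w, m) = -10 (Function('z')(w, m) = Mul(2, -5) = -10)
d = 9
Function('V')(k) = Add(9, Mul(-6, k)) (Function('V')(k) = Add(Mul(-6, k), 9) = Add(9, Mul(-6, k)))
Mul(Add(Function('H')(8, 8), -23), Function('V')(Function('z')(-3, -5))) = Mul(Add(Add(-42, Mul(7, 8)), -23), Add(9, Mul(-6, -10))) = Mul(Add(Add(-42, 56), -23), Add(9, 60)) = Mul(Add(14, -23), 69) = Mul(-9, 69) = -621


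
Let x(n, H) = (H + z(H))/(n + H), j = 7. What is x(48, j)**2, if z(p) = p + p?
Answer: 441/3025 ≈ 0.14579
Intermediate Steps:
z(p) = 2*p
x(n, H) = 3*H/(H + n) (x(n, H) = (H + 2*H)/(n + H) = (3*H)/(H + n) = 3*H/(H + n))
x(48, j)**2 = (3*7/(7 + 48))**2 = (3*7/55)**2 = (3*7*(1/55))**2 = (21/55)**2 = 441/3025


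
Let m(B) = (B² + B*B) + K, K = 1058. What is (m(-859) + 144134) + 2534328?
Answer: 4155282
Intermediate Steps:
m(B) = 1058 + 2*B² (m(B) = (B² + B*B) + 1058 = (B² + B²) + 1058 = 2*B² + 1058 = 1058 + 2*B²)
(m(-859) + 144134) + 2534328 = ((1058 + 2*(-859)²) + 144134) + 2534328 = ((1058 + 2*737881) + 144134) + 2534328 = ((1058 + 1475762) + 144134) + 2534328 = (1476820 + 144134) + 2534328 = 1620954 + 2534328 = 4155282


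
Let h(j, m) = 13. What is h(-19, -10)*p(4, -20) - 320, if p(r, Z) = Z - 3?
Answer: -619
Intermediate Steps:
p(r, Z) = -3 + Z
h(-19, -10)*p(4, -20) - 320 = 13*(-3 - 20) - 320 = 13*(-23) - 320 = -299 - 320 = -619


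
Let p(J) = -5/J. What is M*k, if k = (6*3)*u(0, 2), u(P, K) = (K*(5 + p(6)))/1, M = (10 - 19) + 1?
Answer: -1200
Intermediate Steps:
M = -8 (M = -9 + 1 = -8)
u(P, K) = 25*K/6 (u(P, K) = (K*(5 - 5/6))/1 = (K*(5 - 5*⅙))*1 = (K*(5 - ⅚))*1 = (K*(25/6))*1 = (25*K/6)*1 = 25*K/6)
k = 150 (k = (6*3)*((25/6)*2) = 18*(25/3) = 150)
M*k = -8*150 = -1200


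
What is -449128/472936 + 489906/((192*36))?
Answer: 51207395/732288 ≈ 69.928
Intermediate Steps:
-449128/472936 + 489906/((192*36)) = -449128*1/472936 + 489906/6912 = -1811/1907 + 489906*(1/6912) = -1811/1907 + 27217/384 = 51207395/732288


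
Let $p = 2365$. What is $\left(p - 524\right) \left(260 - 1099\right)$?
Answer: $-1544599$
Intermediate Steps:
$\left(p - 524\right) \left(260 - 1099\right) = \left(2365 - 524\right) \left(260 - 1099\right) = 1841 \left(-839\right) = -1544599$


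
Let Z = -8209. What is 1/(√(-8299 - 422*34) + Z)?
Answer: -8209/67410328 - I*√22647/67410328 ≈ -0.00012178 - 2.2324e-6*I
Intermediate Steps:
1/(√(-8299 - 422*34) + Z) = 1/(√(-8299 - 422*34) - 8209) = 1/(√(-8299 - 14348) - 8209) = 1/(√(-22647) - 8209) = 1/(I*√22647 - 8209) = 1/(-8209 + I*√22647)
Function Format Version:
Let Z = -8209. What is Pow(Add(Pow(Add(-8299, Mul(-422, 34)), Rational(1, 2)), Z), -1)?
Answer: Add(Rational(-8209, 67410328), Mul(Rational(-1, 67410328), I, Pow(22647, Rational(1, 2)))) ≈ Add(-0.00012178, Mul(-2.2324e-6, I))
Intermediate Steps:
Pow(Add(Pow(Add(-8299, Mul(-422, 34)), Rational(1, 2)), Z), -1) = Pow(Add(Pow(Add(-8299, Mul(-422, 34)), Rational(1, 2)), -8209), -1) = Pow(Add(Pow(Add(-8299, -14348), Rational(1, 2)), -8209), -1) = Pow(Add(Pow(-22647, Rational(1, 2)), -8209), -1) = Pow(Add(Mul(I, Pow(22647, Rational(1, 2))), -8209), -1) = Pow(Add(-8209, Mul(I, Pow(22647, Rational(1, 2)))), -1)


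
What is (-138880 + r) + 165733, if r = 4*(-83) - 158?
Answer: 26363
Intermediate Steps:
r = -490 (r = -332 - 158 = -490)
(-138880 + r) + 165733 = (-138880 - 490) + 165733 = -139370 + 165733 = 26363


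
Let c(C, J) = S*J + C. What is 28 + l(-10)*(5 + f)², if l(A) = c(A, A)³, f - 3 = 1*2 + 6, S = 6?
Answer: -87807972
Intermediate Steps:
f = 11 (f = 3 + (1*2 + 6) = 3 + (2 + 6) = 3 + 8 = 11)
c(C, J) = C + 6*J (c(C, J) = 6*J + C = C + 6*J)
l(A) = 343*A³ (l(A) = (A + 6*A)³ = (7*A)³ = 343*A³)
28 + l(-10)*(5 + f)² = 28 + (343*(-10)³)*(5 + 11)² = 28 + (343*(-1000))*16² = 28 - 343000*256 = 28 - 87808000 = -87807972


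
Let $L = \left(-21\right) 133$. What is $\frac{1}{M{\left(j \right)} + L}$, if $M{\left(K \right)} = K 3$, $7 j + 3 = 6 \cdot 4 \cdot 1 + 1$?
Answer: $- \frac{7}{19485} \approx -0.00035925$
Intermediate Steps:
$j = \frac{22}{7}$ ($j = - \frac{3}{7} + \frac{6 \cdot 4 \cdot 1 + 1}{7} = - \frac{3}{7} + \frac{24 \cdot 1 + 1}{7} = - \frac{3}{7} + \frac{24 + 1}{7} = - \frac{3}{7} + \frac{1}{7} \cdot 25 = - \frac{3}{7} + \frac{25}{7} = \frac{22}{7} \approx 3.1429$)
$L = -2793$
$M{\left(K \right)} = 3 K$
$\frac{1}{M{\left(j \right)} + L} = \frac{1}{3 \cdot \frac{22}{7} - 2793} = \frac{1}{\frac{66}{7} - 2793} = \frac{1}{- \frac{19485}{7}} = - \frac{7}{19485}$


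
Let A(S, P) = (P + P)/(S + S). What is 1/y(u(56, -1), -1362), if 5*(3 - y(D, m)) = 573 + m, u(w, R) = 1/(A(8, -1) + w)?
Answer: 5/804 ≈ 0.0062189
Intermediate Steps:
A(S, P) = P/S (A(S, P) = (2*P)/((2*S)) = (2*P)*(1/(2*S)) = P/S)
u(w, R) = 1/(-⅛ + w) (u(w, R) = 1/(-1/8 + w) = 1/(-1*⅛ + w) = 1/(-⅛ + w))
y(D, m) = -558/5 - m/5 (y(D, m) = 3 - (573 + m)/5 = 3 + (-573/5 - m/5) = -558/5 - m/5)
1/y(u(56, -1), -1362) = 1/(-558/5 - ⅕*(-1362)) = 1/(-558/5 + 1362/5) = 1/(804/5) = 5/804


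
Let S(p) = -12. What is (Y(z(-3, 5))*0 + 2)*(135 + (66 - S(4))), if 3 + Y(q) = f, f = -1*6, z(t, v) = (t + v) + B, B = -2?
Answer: 426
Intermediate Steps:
z(t, v) = -2 + t + v (z(t, v) = (t + v) - 2 = -2 + t + v)
f = -6
Y(q) = -9 (Y(q) = -3 - 6 = -9)
(Y(z(-3, 5))*0 + 2)*(135 + (66 - S(4))) = (-9*0 + 2)*(135 + (66 - 1*(-12))) = (0 + 2)*(135 + (66 + 12)) = 2*(135 + 78) = 2*213 = 426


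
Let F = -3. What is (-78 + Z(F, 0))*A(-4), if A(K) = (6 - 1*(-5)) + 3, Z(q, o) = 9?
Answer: -966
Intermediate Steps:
A(K) = 14 (A(K) = (6 + 5) + 3 = 11 + 3 = 14)
(-78 + Z(F, 0))*A(-4) = (-78 + 9)*14 = -69*14 = -966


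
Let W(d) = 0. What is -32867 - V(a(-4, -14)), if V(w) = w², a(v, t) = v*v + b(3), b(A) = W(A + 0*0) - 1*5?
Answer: -32988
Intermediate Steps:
b(A) = -5 (b(A) = 0 - 1*5 = 0 - 5 = -5)
a(v, t) = -5 + v² (a(v, t) = v*v - 5 = v² - 5 = -5 + v²)
-32867 - V(a(-4, -14)) = -32867 - (-5 + (-4)²)² = -32867 - (-5 + 16)² = -32867 - 1*11² = -32867 - 1*121 = -32867 - 121 = -32988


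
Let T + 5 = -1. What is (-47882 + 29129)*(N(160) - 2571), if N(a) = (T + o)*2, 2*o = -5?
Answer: 48532764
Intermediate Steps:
T = -6 (T = -5 - 1 = -6)
o = -5/2 (o = (½)*(-5) = -5/2 ≈ -2.5000)
N(a) = -17 (N(a) = (-6 - 5/2)*2 = -17/2*2 = -17)
(-47882 + 29129)*(N(160) - 2571) = (-47882 + 29129)*(-17 - 2571) = -18753*(-2588) = 48532764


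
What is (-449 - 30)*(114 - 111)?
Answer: -1437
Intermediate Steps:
(-449 - 30)*(114 - 111) = -479*3 = -1437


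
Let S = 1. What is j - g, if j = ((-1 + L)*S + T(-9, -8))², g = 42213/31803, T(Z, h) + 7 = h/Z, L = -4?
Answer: 104870249/858681 ≈ 122.13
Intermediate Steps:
T(Z, h) = -7 + h/Z
g = 14071/10601 (g = 42213*(1/31803) = 14071/10601 ≈ 1.3273)
j = 10000/81 (j = ((-1 - 4)*1 + (-7 - 8/(-9)))² = (-5*1 + (-7 - 8*(-⅑)))² = (-5 + (-7 + 8/9))² = (-5 - 55/9)² = (-100/9)² = 10000/81 ≈ 123.46)
j - g = 10000/81 - 1*14071/10601 = 10000/81 - 14071/10601 = 104870249/858681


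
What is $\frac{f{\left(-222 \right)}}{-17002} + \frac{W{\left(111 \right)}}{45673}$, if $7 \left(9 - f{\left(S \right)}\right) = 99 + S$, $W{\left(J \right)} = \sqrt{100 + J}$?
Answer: $- \frac{93}{59507} + \frac{\sqrt{211}}{45673} \approx -0.0012448$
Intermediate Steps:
$f{\left(S \right)} = - \frac{36}{7} - \frac{S}{7}$ ($f{\left(S \right)} = 9 - \frac{99 + S}{7} = 9 - \left(\frac{99}{7} + \frac{S}{7}\right) = - \frac{36}{7} - \frac{S}{7}$)
$\frac{f{\left(-222 \right)}}{-17002} + \frac{W{\left(111 \right)}}{45673} = \frac{- \frac{36}{7} - - \frac{222}{7}}{-17002} + \frac{\sqrt{100 + 111}}{45673} = \left(- \frac{36}{7} + \frac{222}{7}\right) \left(- \frac{1}{17002}\right) + \sqrt{211} \cdot \frac{1}{45673} = \frac{186}{7} \left(- \frac{1}{17002}\right) + \frac{\sqrt{211}}{45673} = - \frac{93}{59507} + \frac{\sqrt{211}}{45673}$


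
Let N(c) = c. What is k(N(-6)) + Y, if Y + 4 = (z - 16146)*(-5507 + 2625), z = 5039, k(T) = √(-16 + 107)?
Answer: 32010370 + √91 ≈ 3.2010e+7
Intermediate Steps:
k(T) = √91
Y = 32010370 (Y = -4 + (5039 - 16146)*(-5507 + 2625) = -4 - 11107*(-2882) = -4 + 32010374 = 32010370)
k(N(-6)) + Y = √91 + 32010370 = 32010370 + √91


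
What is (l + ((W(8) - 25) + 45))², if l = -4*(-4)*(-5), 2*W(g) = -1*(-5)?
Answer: 13225/4 ≈ 3306.3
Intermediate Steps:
W(g) = 5/2 (W(g) = (-1*(-5))/2 = (½)*5 = 5/2)
l = -80 (l = 16*(-5) = -80)
(l + ((W(8) - 25) + 45))² = (-80 + ((5/2 - 25) + 45))² = (-80 + (-45/2 + 45))² = (-80 + 45/2)² = (-115/2)² = 13225/4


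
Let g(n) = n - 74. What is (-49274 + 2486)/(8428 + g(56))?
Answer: -23394/4205 ≈ -5.5634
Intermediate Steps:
g(n) = -74 + n
(-49274 + 2486)/(8428 + g(56)) = (-49274 + 2486)/(8428 + (-74 + 56)) = -46788/(8428 - 18) = -46788/8410 = -46788*1/8410 = -23394/4205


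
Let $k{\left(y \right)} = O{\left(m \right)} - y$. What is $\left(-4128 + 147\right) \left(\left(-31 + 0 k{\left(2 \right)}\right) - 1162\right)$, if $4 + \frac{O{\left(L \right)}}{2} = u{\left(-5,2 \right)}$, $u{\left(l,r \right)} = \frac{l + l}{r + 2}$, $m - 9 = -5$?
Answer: $4749333$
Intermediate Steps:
$m = 4$ ($m = 9 - 5 = 4$)
$u{\left(l,r \right)} = \frac{2 l}{2 + r}$
$O{\left(L \right)} = -13$ ($O{\left(L \right)} = -8 + 2 \cdot 2 \left(-5\right) \frac{1}{2 + 2} = -8 + 2 \cdot 2 \left(-5\right) \frac{1}{4} = -8 + 2 \left(- \frac{5}{2}\right) = -8 - 5 = -13$)
$k{\left(y \right)} = -13 - y$
$\left(-4128 + 147\right) \left(\left(-31 + 0 k{\left(2 \right)}\right) - 1162\right) = \left(-4128 + 147\right) \left(\left(-31 + 0 \left(-13 - 2\right)\right) - 1162\right) = - 3981 \left(\left(-31 + 0 \left(-13 - 2\right)\right) - 1162\right) = - 3981 \left(\left(-31 + 0 \left(-15\right)\right) - 1162\right) = - 3981 \left(\left(-31 + 0\right) - 1162\right) = - 3981 \left(-31 - 1162\right) = \left(-3981\right) \left(-1193\right) = 4749333$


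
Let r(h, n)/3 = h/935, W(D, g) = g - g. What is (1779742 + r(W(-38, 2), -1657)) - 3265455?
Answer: -1485713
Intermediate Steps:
W(D, g) = 0
r(h, n) = 3*h/935 (r(h, n) = 3*(h/935) = 3*h/935)
(1779742 + r(W(-38, 2), -1657)) - 3265455 = (1779742 + (3/935)*0) - 3265455 = (1779742 + 0) - 3265455 = 1779742 - 3265455 = -1485713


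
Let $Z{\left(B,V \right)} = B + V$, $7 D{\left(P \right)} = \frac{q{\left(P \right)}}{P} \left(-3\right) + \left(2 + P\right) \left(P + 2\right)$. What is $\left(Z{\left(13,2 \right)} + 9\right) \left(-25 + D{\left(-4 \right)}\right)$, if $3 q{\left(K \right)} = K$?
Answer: $- \frac{4128}{7} \approx -589.71$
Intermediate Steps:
$q{\left(K \right)} = \frac{K}{3}$
$D{\left(P \right)} = - \frac{1}{7} + \frac{\left(2 + P\right)^{2}}{7}$ ($D{\left(P \right)} = \frac{\frac{\frac{1}{3} P}{P} \left(-3\right) + \left(2 + P\right) \left(P + 2\right)}{7} = \frac{\frac{1}{3} \left(-3\right) + \left(2 + P\right) \left(2 + P\right)}{7} = \frac{-1 + \left(2 + P\right)^{2}}{7} = - \frac{1}{7} + \frac{\left(2 + P\right)^{2}}{7}$)
$\left(Z{\left(13,2 \right)} + 9\right) \left(-25 + D{\left(-4 \right)}\right) = \left(\left(13 + 2\right) + 9\right) \left(-25 - \left(\frac{1}{7} - \frac{\left(2 - 4\right)^{2}}{7}\right)\right) = \left(15 + 9\right) \left(-25 - \left(\frac{1}{7} - \frac{\left(-2\right)^{2}}{7}\right)\right) = 24 \left(-25 + \left(- \frac{1}{7} + \frac{1}{7} \cdot 4\right)\right) = 24 \left(-25 + \left(- \frac{1}{7} + \frac{4}{7}\right)\right) = 24 \left(-25 + \frac{3}{7}\right) = 24 \left(- \frac{172}{7}\right) = - \frac{4128}{7}$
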